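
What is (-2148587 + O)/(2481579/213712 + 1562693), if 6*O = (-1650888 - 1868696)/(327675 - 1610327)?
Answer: -4649735627440912/3381834133422969 ≈ -1.3749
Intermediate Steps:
O = 439948/961989 (O = ((-1650888 - 1868696)/(327675 - 1610327))/6 = (-3519584/(-1282652))/6 = (-3519584*(-1/1282652))/6 = (1/6)*(879896/320663) = 439948/961989 ≈ 0.45733)
(-2148587 + O)/(2481579/213712 + 1562693) = (-2148587 + 439948/961989)/(2481579/213712 + 1562693) = -2066916619595/(961989*(2481579*(1/213712) + 1562693)) = -2066916619595/(961989*(2481579/213712 + 1562693)) = -2066916619595/(961989*333968727995/213712) = -2066916619595/961989*213712/333968727995 = -4649735627440912/3381834133422969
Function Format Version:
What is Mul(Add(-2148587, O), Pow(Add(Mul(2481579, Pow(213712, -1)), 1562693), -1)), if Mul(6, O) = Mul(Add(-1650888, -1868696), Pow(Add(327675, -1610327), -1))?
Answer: Rational(-4649735627440912, 3381834133422969) ≈ -1.3749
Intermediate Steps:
O = Rational(439948, 961989) (O = Mul(Rational(1, 6), Mul(Add(-1650888, -1868696), Pow(Add(327675, -1610327), -1))) = Mul(Rational(1, 6), Mul(-3519584, Pow(-1282652, -1))) = Mul(Rational(1, 6), Mul(-3519584, Rational(-1, 1282652))) = Mul(Rational(1, 6), Rational(879896, 320663)) = Rational(439948, 961989) ≈ 0.45733)
Mul(Add(-2148587, O), Pow(Add(Mul(2481579, Pow(213712, -1)), 1562693), -1)) = Mul(Add(-2148587, Rational(439948, 961989)), Pow(Add(Mul(2481579, Pow(213712, -1)), 1562693), -1)) = Mul(Rational(-2066916619595, 961989), Pow(Add(Mul(2481579, Rational(1, 213712)), 1562693), -1)) = Mul(Rational(-2066916619595, 961989), Pow(Add(Rational(2481579, 213712), 1562693), -1)) = Mul(Rational(-2066916619595, 961989), Pow(Rational(333968727995, 213712), -1)) = Mul(Rational(-2066916619595, 961989), Rational(213712, 333968727995)) = Rational(-4649735627440912, 3381834133422969)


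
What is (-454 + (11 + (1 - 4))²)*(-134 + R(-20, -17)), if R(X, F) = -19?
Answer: 59670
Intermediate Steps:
(-454 + (11 + (1 - 4))²)*(-134 + R(-20, -17)) = (-454 + (11 + (1 - 4))²)*(-134 - 19) = (-454 + (11 - 3)²)*(-153) = (-454 + 8²)*(-153) = (-454 + 64)*(-153) = -390*(-153) = 59670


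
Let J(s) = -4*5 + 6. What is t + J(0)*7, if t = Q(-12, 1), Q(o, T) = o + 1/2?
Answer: -219/2 ≈ -109.50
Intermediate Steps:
Q(o, T) = ½ + o (Q(o, T) = o + ½ = ½ + o)
J(s) = -14 (J(s) = -20 + 6 = -14)
t = -23/2 (t = ½ - 12 = -23/2 ≈ -11.500)
t + J(0)*7 = -23/2 - 14*7 = -23/2 - 98 = -219/2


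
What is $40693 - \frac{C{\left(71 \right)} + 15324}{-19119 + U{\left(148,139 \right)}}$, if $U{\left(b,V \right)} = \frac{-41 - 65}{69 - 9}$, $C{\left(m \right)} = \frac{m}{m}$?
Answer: $\frac{23342900489}{573623} \approx 40694.0$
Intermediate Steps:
$C{\left(m \right)} = 1$
$U{\left(b,V \right)} = - \frac{53}{30}$ ($U{\left(b,V \right)} = - \frac{106}{60} = \left(-106\right) \frac{1}{60} = - \frac{53}{30}$)
$40693 - \frac{C{\left(71 \right)} + 15324}{-19119 + U{\left(148,139 \right)}} = 40693 - \frac{1 + 15324}{-19119 - \frac{53}{30}} = 40693 - \frac{15325}{- \frac{573623}{30}} = 40693 - 15325 \left(- \frac{30}{573623}\right) = 40693 - - \frac{459750}{573623} = 40693 + \frac{459750}{573623} = \frac{23342900489}{573623}$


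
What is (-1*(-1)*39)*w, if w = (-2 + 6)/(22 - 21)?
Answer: 156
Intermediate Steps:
w = 4 (w = 4/1 = 4*1 = 4)
(-1*(-1)*39)*w = (-1*(-1)*39)*4 = (1*39)*4 = 39*4 = 156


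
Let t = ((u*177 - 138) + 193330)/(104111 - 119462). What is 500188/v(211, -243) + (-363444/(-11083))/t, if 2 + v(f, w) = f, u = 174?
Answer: 620270616315782/259419282265 ≈ 2391.0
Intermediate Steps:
v(f, w) = -2 + f
t = -223990/15351 (t = ((174*177 - 138) + 193330)/(104111 - 119462) = ((30798 - 138) + 193330)/(-15351) = (30660 + 193330)*(-1/15351) = 223990*(-1/15351) = -223990/15351 ≈ -14.591)
500188/v(211, -243) + (-363444/(-11083))/t = 500188/(-2 + 211) + (-363444/(-11083))/(-223990/15351) = 500188/209 - 363444*(-1/11083)*(-15351/223990) = 500188*(1/209) + (363444/11083)*(-15351/223990) = 500188/209 - 2789614422/1241240585 = 620270616315782/259419282265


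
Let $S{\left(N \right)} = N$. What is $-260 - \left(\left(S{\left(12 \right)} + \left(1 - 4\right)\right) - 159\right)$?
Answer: $-110$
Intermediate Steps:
$-260 - \left(\left(S{\left(12 \right)} + \left(1 - 4\right)\right) - 159\right) = -260 - \left(\left(12 + \left(1 - 4\right)\right) - 159\right) = -260 - \left(\left(12 - 3\right) - 159\right) = -260 - \left(9 - 159\right) = -260 - -150 = -260 + 150 = -110$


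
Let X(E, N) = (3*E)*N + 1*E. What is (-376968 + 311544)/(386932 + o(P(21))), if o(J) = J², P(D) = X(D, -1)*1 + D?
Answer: -65424/387373 ≈ -0.16889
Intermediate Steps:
X(E, N) = E + 3*E*N (X(E, N) = 3*E*N + E = E + 3*E*N)
P(D) = -D (P(D) = (D*(1 + 3*(-1)))*1 + D = (D*(1 - 3))*1 + D = (D*(-2))*1 + D = -2*D*1 + D = -2*D + D = -D)
(-376968 + 311544)/(386932 + o(P(21))) = (-376968 + 311544)/(386932 + (-1*21)²) = -65424/(386932 + (-21)²) = -65424/(386932 + 441) = -65424/387373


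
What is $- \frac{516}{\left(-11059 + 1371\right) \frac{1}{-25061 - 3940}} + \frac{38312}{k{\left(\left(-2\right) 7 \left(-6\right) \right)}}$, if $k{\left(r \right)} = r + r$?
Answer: $- \frac{9566393}{7266} \approx -1316.6$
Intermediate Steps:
$k{\left(r \right)} = 2 r$
$- \frac{516}{\left(-11059 + 1371\right) \frac{1}{-25061 - 3940}} + \frac{38312}{k{\left(\left(-2\right) 7 \left(-6\right) \right)}} = - \frac{516}{\left(-11059 + 1371\right) \frac{1}{-25061 - 3940}} + \frac{38312}{2 \left(-2\right) 7 \left(-6\right)} = - \frac{516}{\left(-9688\right) \frac{1}{-29001}} + \frac{38312}{2 \left(\left(-14\right) \left(-6\right)\right)} = - \frac{516}{\left(-9688\right) \left(- \frac{1}{29001}\right)} + \frac{38312}{2 \cdot 84} = - \frac{516}{\frac{1384}{4143}} + \frac{38312}{168} = \left(-516\right) \frac{4143}{1384} + 38312 \cdot \frac{1}{168} = - \frac{534447}{346} + \frac{4789}{21} = - \frac{9566393}{7266}$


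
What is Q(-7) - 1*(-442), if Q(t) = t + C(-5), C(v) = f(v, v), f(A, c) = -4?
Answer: 431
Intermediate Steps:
C(v) = -4
Q(t) = -4 + t (Q(t) = t - 4 = -4 + t)
Q(-7) - 1*(-442) = (-4 - 7) - 1*(-442) = -11 + 442 = 431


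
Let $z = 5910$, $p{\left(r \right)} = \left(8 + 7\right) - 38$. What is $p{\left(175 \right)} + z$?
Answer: $5887$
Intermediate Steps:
$p{\left(r \right)} = -23$ ($p{\left(r \right)} = 15 - 38 = -23$)
$p{\left(175 \right)} + z = -23 + 5910 = 5887$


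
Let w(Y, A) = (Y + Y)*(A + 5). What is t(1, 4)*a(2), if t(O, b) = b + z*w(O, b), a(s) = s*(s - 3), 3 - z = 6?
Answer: 100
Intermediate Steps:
z = -3 (z = 3 - 1*6 = 3 - 6 = -3)
w(Y, A) = 2*Y*(5 + A) (w(Y, A) = (2*Y)*(5 + A) = 2*Y*(5 + A))
a(s) = s*(-3 + s)
t(O, b) = b - 6*O*(5 + b)
t(1, 4)*a(2) = (4 - 6*1*(5 + 4))*(2*(-3 + 2)) = (4 - 6*1*9)*(2*(-1)) = (4 - 54)*(-2) = -50*(-2) = 100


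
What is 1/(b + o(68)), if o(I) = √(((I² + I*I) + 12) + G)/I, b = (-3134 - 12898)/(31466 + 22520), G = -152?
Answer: 83376842176/528264057879 + 24773149666*√253/528264057879 ≈ 0.90375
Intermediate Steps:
b = -8016/26993 (b = -16032/53986 = -16032*1/53986 = -8016/26993 ≈ -0.29697)
o(I) = √(-140 + 2*I²)/I (o(I) = √(((I² + I*I) + 12) - 152)/I = √(((I² + I²) + 12) - 152)/I = √((2*I² + 12) - 152)/I = √((12 + 2*I²) - 152)/I = √(-140 + 2*I²)/I)
1/(b + o(68)) = 1/(-8016/26993 + √(-140 + 2*68²)/68) = 1/(-8016/26993 + √(-140 + 2*4624)/68) = 1/(-8016/26993 + √(-140 + 9248)/68) = 1/(-8016/26993 + √9108/68) = 1/(-8016/26993 + (6*√253)/68) = 1/(-8016/26993 + 3*√253/34)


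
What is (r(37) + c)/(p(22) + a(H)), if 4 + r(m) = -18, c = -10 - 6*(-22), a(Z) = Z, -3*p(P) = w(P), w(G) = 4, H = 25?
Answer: 300/71 ≈ 4.2253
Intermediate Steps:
p(P) = -4/3 (p(P) = -⅓*4 = -4/3)
c = 122 (c = -10 + 132 = 122)
r(m) = -22 (r(m) = -4 - 18 = -22)
(r(37) + c)/(p(22) + a(H)) = (-22 + 122)/(-4/3 + 25) = 100/(71/3) = 100*(3/71) = 300/71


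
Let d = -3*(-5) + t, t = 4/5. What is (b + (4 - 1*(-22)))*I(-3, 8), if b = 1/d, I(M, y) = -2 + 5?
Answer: 6177/79 ≈ 78.190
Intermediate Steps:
I(M, y) = 3
t = ⅘ (t = 4*(⅕) = ⅘ ≈ 0.80000)
d = 79/5 (d = -3*(-5) + ⅘ = 15 + ⅘ = 79/5 ≈ 15.800)
b = 5/79 (b = 1/(79/5) = 5/79 ≈ 0.063291)
(b + (4 - 1*(-22)))*I(-3, 8) = (5/79 + (4 - 1*(-22)))*3 = (5/79 + (4 + 22))*3 = (5/79 + 26)*3 = (2059/79)*3 = 6177/79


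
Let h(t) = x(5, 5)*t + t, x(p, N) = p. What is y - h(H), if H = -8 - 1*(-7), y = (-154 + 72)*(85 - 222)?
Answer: 11240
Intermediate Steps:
y = 11234 (y = -82*(-137) = 11234)
H = -1 (H = -8 + 7 = -1)
h(t) = 6*t (h(t) = 5*t + t = 6*t)
y - h(H) = 11234 - 6*(-1) = 11234 - 1*(-6) = 11234 + 6 = 11240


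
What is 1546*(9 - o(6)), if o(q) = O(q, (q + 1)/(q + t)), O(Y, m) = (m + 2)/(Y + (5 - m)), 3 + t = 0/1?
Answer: 13141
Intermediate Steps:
t = -3 (t = -3 + 0/1 = -3 + 0*1 = -3 + 0 = -3)
O(Y, m) = (2 + m)/(5 + Y - m)
o(q) = (2 + (1 + q)/(-3 + q))/(5 + q - (1 + q)/(-3 + q)) (o(q) = (2 + (q + 1)/(q - 3))/(5 + q - (q + 1)/(q - 3)) = (2 + (1 + q)/(-3 + q))/(5 + q - (1 + q)/(-3 + q)))
1546*(9 - o(6)) = 1546*(9 - (-5 + 3*6)/(-16 + 6 + 6²)) = 1546*(9 - (-5 + 18)/(-16 + 6 + 36)) = 1546*(9 - 13/26) = 1546*(9 - 1*½) = 1546*(9 - ½) = 1546*(17/2) = 13141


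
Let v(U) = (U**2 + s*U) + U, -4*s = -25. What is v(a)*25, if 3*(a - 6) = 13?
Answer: 163525/36 ≈ 4542.4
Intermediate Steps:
a = 31/3 (a = 6 + (1/3)*13 = 6 + 13/3 = 31/3 ≈ 10.333)
s = 25/4 (s = -1/4*(-25) = 25/4 ≈ 6.2500)
v(U) = U**2 + 29*U/4 (v(U) = (U**2 + 25*U/4) + U = U**2 + 29*U/4)
v(a)*25 = ((1/4)*(31/3)*(29 + 4*(31/3)))*25 = ((1/4)*(31/3)*(29 + 124/3))*25 = ((1/4)*(31/3)*(211/3))*25 = (6541/36)*25 = 163525/36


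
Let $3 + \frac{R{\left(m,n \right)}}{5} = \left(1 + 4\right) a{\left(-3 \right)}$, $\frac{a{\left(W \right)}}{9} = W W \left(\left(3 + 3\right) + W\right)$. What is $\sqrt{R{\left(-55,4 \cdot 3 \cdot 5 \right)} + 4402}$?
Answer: $\sqrt{10462} \approx 102.28$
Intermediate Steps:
$a{\left(W \right)} = 9 W^{2} \left(6 + W\right)$ ($a{\left(W \right)} = 9 W W \left(\left(3 + 3\right) + W\right) = 9 W^{2} \left(6 + W\right)$)
$R{\left(m,n \right)} = 6060$ ($R{\left(m,n \right)} = -15 + 5 \left(1 + 4\right) 9 \left(-3\right)^{2} \left(6 - 3\right) = -15 + 5 \cdot 5 \cdot 9 \cdot 9 \cdot 3 = -15 + 5 \cdot 5 \cdot 243 = -15 + 5 \cdot 1215 = -15 + 6075 = 6060$)
$\sqrt{R{\left(-55,4 \cdot 3 \cdot 5 \right)} + 4402} = \sqrt{6060 + 4402} = \sqrt{10462}$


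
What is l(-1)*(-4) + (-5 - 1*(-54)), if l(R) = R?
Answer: 53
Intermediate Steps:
l(-1)*(-4) + (-5 - 1*(-54)) = -1*(-4) + (-5 - 1*(-54)) = 4 + (-5 + 54) = 4 + 49 = 53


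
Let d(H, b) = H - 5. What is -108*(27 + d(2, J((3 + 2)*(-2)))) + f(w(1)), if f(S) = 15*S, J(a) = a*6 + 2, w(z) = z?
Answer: -2577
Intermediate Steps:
J(a) = 2 + 6*a (J(a) = 6*a + 2 = 2 + 6*a)
d(H, b) = -5 + H
-108*(27 + d(2, J((3 + 2)*(-2)))) + f(w(1)) = -108*(27 + (-5 + 2)) + 15*1 = -108*(27 - 3) + 15 = -108*24 + 15 = -2592 + 15 = -2577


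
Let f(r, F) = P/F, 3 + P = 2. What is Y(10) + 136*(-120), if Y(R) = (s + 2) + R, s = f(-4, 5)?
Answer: -81541/5 ≈ -16308.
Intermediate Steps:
P = -1 (P = -3 + 2 = -1)
f(r, F) = -1/F
s = -⅕ (s = -1/5 = -1*⅕ = -⅕ ≈ -0.20000)
Y(R) = 9/5 + R (Y(R) = (-⅕ + 2) + R = 9/5 + R)
Y(10) + 136*(-120) = (9/5 + 10) + 136*(-120) = 59/5 - 16320 = -81541/5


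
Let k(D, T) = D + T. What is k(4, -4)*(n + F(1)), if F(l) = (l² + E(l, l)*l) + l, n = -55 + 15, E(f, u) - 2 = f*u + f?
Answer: 0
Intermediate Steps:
E(f, u) = 2 + f + f*u (E(f, u) = 2 + (f*u + f) = 2 + (f + f*u) = 2 + f + f*u)
n = -40
F(l) = l + l² + l*(2 + l + l²) (F(l) = (l² + (2 + l + l*l)*l) + l = (l² + (2 + l + l²)*l) + l = (l² + l*(2 + l + l²)) + l = l + l² + l*(2 + l + l²))
k(4, -4)*(n + F(1)) = (4 - 4)*(-40 + 1*(3 + 1² + 2*1)) = 0*(-40 + 1*(3 + 1 + 2)) = 0*(-40 + 1*6) = 0*(-40 + 6) = 0*(-34) = 0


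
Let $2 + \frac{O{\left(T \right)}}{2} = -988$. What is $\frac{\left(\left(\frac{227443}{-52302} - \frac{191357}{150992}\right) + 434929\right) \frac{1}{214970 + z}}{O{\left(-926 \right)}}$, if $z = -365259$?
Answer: $\frac{1717334904289133}{1174991225419218240} \approx 0.0014616$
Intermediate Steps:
$O{\left(T \right)} = -1980$ ($O{\left(T \right)} = -4 + 2 \left(-988\right) = -4 - 1976 = -1980$)
$\frac{\left(\left(\frac{227443}{-52302} - \frac{191357}{150992}\right) + 434929\right) \frac{1}{214970 + z}}{O{\left(-926 \right)}} = \frac{\left(\left(\frac{227443}{-52302} - \frac{191357}{150992}\right) + 434929\right) \frac{1}{214970 - 365259}}{-1980} = \frac{\left(227443 \left(- \frac{1}{52302}\right) - \frac{191357}{150992}\right) + 434929}{-150289} \left(- \frac{1}{1980}\right) = \left(\left(- \frac{227443}{52302} - \frac{191357}{150992}\right) + 434929\right) \left(- \frac{1}{150289}\right) \left(- \frac{1}{1980}\right) = \left(- \frac{22175213635}{3948591792} + 434929\right) \left(- \frac{1}{150289}\right) \left(- \frac{1}{1980}\right) = \frac{1717334904289133}{3948591792} \left(- \frac{1}{150289}\right) \left(- \frac{1}{1980}\right) = \left(- \frac{1717334904289133}{593429911827888}\right) \left(- \frac{1}{1980}\right) = \frac{1717334904289133}{1174991225419218240}$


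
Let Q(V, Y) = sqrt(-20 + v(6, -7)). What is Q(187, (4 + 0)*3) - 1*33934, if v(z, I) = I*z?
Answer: -33934 + I*sqrt(62) ≈ -33934.0 + 7.874*I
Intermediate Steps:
Q(V, Y) = I*sqrt(62) (Q(V, Y) = sqrt(-20 - 7*6) = sqrt(-20 - 42) = sqrt(-62) = I*sqrt(62))
Q(187, (4 + 0)*3) - 1*33934 = I*sqrt(62) - 1*33934 = I*sqrt(62) - 33934 = -33934 + I*sqrt(62)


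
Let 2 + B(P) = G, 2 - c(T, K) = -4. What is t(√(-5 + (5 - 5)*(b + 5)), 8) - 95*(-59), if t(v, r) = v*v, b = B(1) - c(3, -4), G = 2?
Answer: 5600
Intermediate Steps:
c(T, K) = 6 (c(T, K) = 2 - 1*(-4) = 2 + 4 = 6)
B(P) = 0 (B(P) = -2 + 2 = 0)
b = -6 (b = 0 - 1*6 = 0 - 6 = -6)
t(v, r) = v²
t(√(-5 + (5 - 5)*(b + 5)), 8) - 95*(-59) = (√(-5 + (5 - 5)*(-6 + 5)))² - 95*(-59) = (√(-5 + 0*(-1)))² + 5605 = (√(-5 + 0))² + 5605 = (√(-5))² + 5605 = (I*√5)² + 5605 = -5 + 5605 = 5600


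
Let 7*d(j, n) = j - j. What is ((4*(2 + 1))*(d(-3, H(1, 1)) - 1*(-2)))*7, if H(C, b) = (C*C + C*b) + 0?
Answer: 168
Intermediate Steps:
H(C, b) = C² + C*b (H(C, b) = (C² + C*b) + 0 = C² + C*b)
d(j, n) = 0 (d(j, n) = (j - j)/7 = (⅐)*0 = 0)
((4*(2 + 1))*(d(-3, H(1, 1)) - 1*(-2)))*7 = ((4*(2 + 1))*(0 - 1*(-2)))*7 = ((4*3)*(0 + 2))*7 = (12*2)*7 = 24*7 = 168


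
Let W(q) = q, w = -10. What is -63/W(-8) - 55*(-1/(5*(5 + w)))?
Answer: 227/40 ≈ 5.6750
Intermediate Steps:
-63/W(-8) - 55*(-1/(5*(5 + w))) = -63/(-8) - 55*(-1/(5*(5 - 10))) = -63*(-⅛) - 55/((-5*(-5))) = 63/8 - 55/25 = 63/8 - 55*1/25 = 63/8 - 11/5 = 227/40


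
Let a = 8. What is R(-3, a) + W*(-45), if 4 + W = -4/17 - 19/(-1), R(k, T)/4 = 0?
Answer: -11295/17 ≈ -664.41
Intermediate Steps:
R(k, T) = 0 (R(k, T) = 4*0 = 0)
W = 251/17 (W = -4 + (-4/17 - 19/(-1)) = -4 + (-4*1/17 - 19*(-1)) = -4 + (-4/17 + 19) = -4 + 319/17 = 251/17 ≈ 14.765)
R(-3, a) + W*(-45) = 0 + (251/17)*(-45) = 0 - 11295/17 = -11295/17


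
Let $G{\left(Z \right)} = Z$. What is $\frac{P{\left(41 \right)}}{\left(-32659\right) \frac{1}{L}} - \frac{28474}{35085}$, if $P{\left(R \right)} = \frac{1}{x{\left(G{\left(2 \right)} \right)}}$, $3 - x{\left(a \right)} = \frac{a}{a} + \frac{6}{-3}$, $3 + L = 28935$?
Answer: $- \frac{1183702171}{1145841015} \approx -1.033$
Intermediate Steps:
$L = 28932$ ($L = -3 + 28935 = 28932$)
$x{\left(a \right)} = 4$ ($x{\left(a \right)} = 3 - \left(\frac{a}{a} + \frac{6}{-3}\right) = 3 - \left(1 + 6 \left(- \frac{1}{3}\right)\right) = 3 - \left(1 - 2\right) = 3 - -1 = 3 + 1 = 4$)
$P{\left(R \right)} = \frac{1}{4}$
$\frac{P{\left(41 \right)}}{\left(-32659\right) \frac{1}{L}} - \frac{28474}{35085} = \frac{1}{4 \left(- \frac{32659}{28932}\right)} - \frac{28474}{35085} = \frac{1}{4} \left(- \frac{28932}{32659}\right) - \frac{28474}{35085} = - \frac{7233}{32659} - \frac{28474}{35085} = - \frac{1183702171}{1145841015}$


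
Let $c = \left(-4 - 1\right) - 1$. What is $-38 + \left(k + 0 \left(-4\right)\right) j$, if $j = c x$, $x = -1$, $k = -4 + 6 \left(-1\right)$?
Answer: $-98$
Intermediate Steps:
$k = -10$ ($k = -4 - 6 = -10$)
$c = -6$ ($c = -5 - 1 = -6$)
$j = 6$ ($j = \left(-6\right) \left(-1\right) = 6$)
$-38 + \left(k + 0 \left(-4\right)\right) j = -38 + \left(-10 + 0 \left(-4\right)\right) 6 = -38 + \left(-10 + 0\right) 6 = -38 - 60 = -98$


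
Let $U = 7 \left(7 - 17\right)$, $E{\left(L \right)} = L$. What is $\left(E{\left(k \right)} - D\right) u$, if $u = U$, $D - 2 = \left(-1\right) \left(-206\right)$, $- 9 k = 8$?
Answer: $\frac{131600}{9} \approx 14622.0$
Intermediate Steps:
$k = - \frac{8}{9}$ ($k = \left(- \frac{1}{9}\right) 8 = - \frac{8}{9} \approx -0.88889$)
$D = 208$ ($D = 2 - -206 = 2 + 206 = 208$)
$U = -70$ ($U = 7 \left(-10\right) = -70$)
$u = -70$
$\left(E{\left(k \right)} - D\right) u = \left(- \frac{8}{9} - 208\right) \left(-70\right) = \left(- \frac{1880}{9}\right) \left(-70\right) = \frac{131600}{9}$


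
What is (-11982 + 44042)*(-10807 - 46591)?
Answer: -1840179880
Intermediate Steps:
(-11982 + 44042)*(-10807 - 46591) = 32060*(-57398) = -1840179880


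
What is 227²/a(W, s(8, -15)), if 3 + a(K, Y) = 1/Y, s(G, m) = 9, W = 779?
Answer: -463761/26 ≈ -17837.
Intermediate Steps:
a(K, Y) = -3 + 1/Y
227²/a(W, s(8, -15)) = 227²/(-3 + 1/9) = 51529/(-3 + ⅑) = 51529/(-26/9) = 51529*(-9/26) = -463761/26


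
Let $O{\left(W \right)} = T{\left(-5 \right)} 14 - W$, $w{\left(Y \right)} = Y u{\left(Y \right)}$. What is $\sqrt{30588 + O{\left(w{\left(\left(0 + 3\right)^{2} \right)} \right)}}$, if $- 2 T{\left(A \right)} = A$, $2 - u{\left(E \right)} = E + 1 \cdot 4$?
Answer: $\sqrt{30722} \approx 175.28$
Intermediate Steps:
$u{\left(E \right)} = -2 - E$ ($u{\left(E \right)} = 2 - \left(E + 1 \cdot 4\right) = 2 - \left(E + 4\right) = 2 - \left(4 + E\right) = -2 - E$)
$T{\left(A \right)} = - \frac{A}{2}$
$w{\left(Y \right)} = Y \left(-2 - Y\right)$
$O{\left(W \right)} = 35 - W$ ($O{\left(W \right)} = \left(- \frac{1}{2}\right) \left(-5\right) 14 - W = \frac{5}{2} \cdot 14 - W = 35 - W$)
$\sqrt{30588 + O{\left(w{\left(\left(0 + 3\right)^{2} \right)} \right)}} = \sqrt{30588 - \left(-35 - \left(0 + 3\right)^{2} \left(2 + \left(0 + 3\right)^{2}\right)\right)} = \sqrt{30588 - \left(-35 - 3^{2} \left(2 + 3^{2}\right)\right)} = \sqrt{30588 - \left(-35 - 9 \left(2 + 9\right)\right)} = \sqrt{30588 - \left(-35 - 9 \cdot 11\right)} = \sqrt{30588 + \left(35 - -99\right)} = \sqrt{30588 + \left(35 + 99\right)} = \sqrt{30588 + 134} = \sqrt{30722}$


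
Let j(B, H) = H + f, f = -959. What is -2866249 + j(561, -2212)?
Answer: -2869420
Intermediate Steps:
j(B, H) = -959 + H (j(B, H) = H - 959 = -959 + H)
-2866249 + j(561, -2212) = -2866249 + (-959 - 2212) = -2866249 - 3171 = -2869420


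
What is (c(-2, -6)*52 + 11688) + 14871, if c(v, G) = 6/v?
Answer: 26403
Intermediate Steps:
(c(-2, -6)*52 + 11688) + 14871 = ((6/(-2))*52 + 11688) + 14871 = ((6*(-½))*52 + 11688) + 14871 = (-3*52 + 11688) + 14871 = (-156 + 11688) + 14871 = 11532 + 14871 = 26403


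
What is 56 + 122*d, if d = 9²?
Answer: 9938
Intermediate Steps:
d = 81
56 + 122*d = 56 + 122*81 = 56 + 9882 = 9938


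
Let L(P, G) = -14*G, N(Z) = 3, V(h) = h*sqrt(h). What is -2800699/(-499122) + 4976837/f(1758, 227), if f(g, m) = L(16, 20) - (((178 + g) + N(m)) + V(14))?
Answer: -785474503146469/350898238782 + 9953674*sqrt(14)/703031 ≈ -2185.5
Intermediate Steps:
V(h) = h**(3/2)
f(g, m) = -461 - g - 14*sqrt(14) (f(g, m) = -14*20 - (((178 + g) + 3) + 14**(3/2)) = -280 - ((181 + g) + 14*sqrt(14)) = -280 - (181 + g + 14*sqrt(14)) = -280 + (-181 - g - 14*sqrt(14)) = -461 - g - 14*sqrt(14))
-2800699/(-499122) + 4976837/f(1758, 227) = -2800699/(-499122) + 4976837/(-461 - 1*1758 - 14*sqrt(14)) = -2800699*(-1/499122) + 4976837/(-461 - 1758 - 14*sqrt(14)) = 2800699/499122 + 4976837/(-2219 - 14*sqrt(14))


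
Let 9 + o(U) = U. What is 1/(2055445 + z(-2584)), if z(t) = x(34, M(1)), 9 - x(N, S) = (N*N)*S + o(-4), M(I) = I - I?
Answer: 1/2055467 ≈ 4.8651e-7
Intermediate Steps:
o(U) = -9 + U
M(I) = 0
x(N, S) = 22 - S*N**2 (x(N, S) = 9 - ((N*N)*S + (-9 - 4)) = 9 - (N**2*S - 13) = 9 - (S*N**2 - 13) = 9 - (-13 + S*N**2) = 9 + (13 - S*N**2) = 22 - S*N**2)
z(t) = 22 (z(t) = 22 - 1*0*34**2 = 22 - 1*0*1156 = 22 + 0 = 22)
1/(2055445 + z(-2584)) = 1/(2055445 + 22) = 1/2055467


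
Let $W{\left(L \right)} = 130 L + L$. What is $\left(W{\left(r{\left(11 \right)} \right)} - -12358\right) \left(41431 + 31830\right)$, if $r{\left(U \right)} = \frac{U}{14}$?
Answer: $\frac{12780601233}{14} \approx 9.129 \cdot 10^{8}$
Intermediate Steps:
$r{\left(U \right)} = \frac{U}{14}$ ($r{\left(U \right)} = U \frac{1}{14} = \frac{U}{14}$)
$W{\left(L \right)} = 131 L$
$\left(W{\left(r{\left(11 \right)} \right)} - -12358\right) \left(41431 + 31830\right) = \left(131 \cdot \frac{1}{14} \cdot 11 - -12358\right) \left(41431 + 31830\right) = \left(131 \cdot \frac{11}{14} + \left(-10136 + 22494\right)\right) 73261 = \left(\frac{1441}{14} + 12358\right) 73261 = \frac{174453}{14} \cdot 73261 = \frac{12780601233}{14}$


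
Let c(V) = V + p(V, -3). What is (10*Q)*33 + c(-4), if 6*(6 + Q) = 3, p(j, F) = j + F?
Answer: -1826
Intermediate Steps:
p(j, F) = F + j
Q = -11/2 (Q = -6 + (⅙)*3 = -6 + ½ = -11/2 ≈ -5.5000)
c(V) = -3 + 2*V (c(V) = V + (-3 + V) = -3 + 2*V)
(10*Q)*33 + c(-4) = (10*(-11/2))*33 + (-3 + 2*(-4)) = -55*33 + (-3 - 8) = -1815 - 11 = -1826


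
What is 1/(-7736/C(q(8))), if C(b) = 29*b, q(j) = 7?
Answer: -203/7736 ≈ -0.026241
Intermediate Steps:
1/(-7736/C(q(8))) = 1/(-7736/(29*7)) = 1/(-7736/203) = -203/7736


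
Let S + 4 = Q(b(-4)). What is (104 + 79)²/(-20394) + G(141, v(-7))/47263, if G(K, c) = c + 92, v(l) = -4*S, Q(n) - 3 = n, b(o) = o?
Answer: -175611831/107097958 ≈ -1.6397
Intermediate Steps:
Q(n) = 3 + n
S = -5 (S = -4 + (3 - 4) = -4 - 1 = -5)
v(l) = 20 (v(l) = -4*(-5) = 20)
G(K, c) = 92 + c
(104 + 79)²/(-20394) + G(141, v(-7))/47263 = (104 + 79)²/(-20394) + (92 + 20)/47263 = 183²*(-1/20394) + 112*(1/47263) = 33489*(-1/20394) + 112/47263 = -3721/2266 + 112/47263 = -175611831/107097958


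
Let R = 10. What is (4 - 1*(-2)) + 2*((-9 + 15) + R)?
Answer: 38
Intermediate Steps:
(4 - 1*(-2)) + 2*((-9 + 15) + R) = (4 - 1*(-2)) + 2*((-9 + 15) + 10) = (4 + 2) + 2*(6 + 10) = 6 + 2*16 = 6 + 32 = 38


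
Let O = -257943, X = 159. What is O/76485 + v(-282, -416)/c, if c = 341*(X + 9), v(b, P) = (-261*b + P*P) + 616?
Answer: 689285551/730278780 ≈ 0.94387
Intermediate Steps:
v(b, P) = 616 + P**2 - 261*b (v(b, P) = (-261*b + P**2) + 616 = (P**2 - 261*b) + 616 = 616 + P**2 - 261*b)
c = 57288 (c = 341*(159 + 9) = 341*168 = 57288)
O/76485 + v(-282, -416)/c = -257943/76485 + (616 + (-416)**2 - 261*(-282))/57288 = -257943*1/76485 + (616 + 173056 + 73602)*(1/57288) = -85981/25495 + 247274*(1/57288) = -85981/25495 + 123637/28644 = 689285551/730278780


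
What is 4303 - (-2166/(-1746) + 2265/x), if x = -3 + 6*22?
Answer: 53608211/12513 ≈ 4284.2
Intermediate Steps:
x = 129 (x = -3 + 132 = 129)
4303 - (-2166/(-1746) + 2265/x) = 4303 - (-2166/(-1746) + 2265/129) = 4303 - (-2166*(-1/1746) + 2265*(1/129)) = 4303 - (361/291 + 755/43) = 4303 - 1*235228/12513 = 4303 - 235228/12513 = 53608211/12513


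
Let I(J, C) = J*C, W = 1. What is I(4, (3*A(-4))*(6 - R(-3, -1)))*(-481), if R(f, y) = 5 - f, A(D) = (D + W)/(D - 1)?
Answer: 34632/5 ≈ 6926.4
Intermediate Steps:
A(D) = (1 + D)/(-1 + D) (A(D) = (D + 1)/(D - 1) = (1 + D)/(-1 + D))
I(J, C) = C*J
I(4, (3*A(-4))*(6 - R(-3, -1)))*(-481) = (((3*((1 - 4)/(-1 - 4)))*(6 - (5 - 1*(-3))))*4)*(-481) = (((3*(-3/(-5)))*(6 - (5 + 3)))*4)*(-481) = (((3*(-⅕*(-3)))*(6 - 1*8))*4)*(-481) = (((3*(⅗))*(6 - 8))*4)*(-481) = (((9/5)*(-2))*4)*(-481) = -18/5*4*(-481) = -72/5*(-481) = 34632/5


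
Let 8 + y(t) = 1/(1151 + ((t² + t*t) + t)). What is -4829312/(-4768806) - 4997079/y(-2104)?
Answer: 105480285334476267059/168866832540693 ≈ 6.2464e+5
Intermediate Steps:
y(t) = -8 + 1/(1151 + t + 2*t²) (y(t) = -8 + 1/(1151 + ((t² + t*t) + t)) = -8 + 1/(1151 + ((t² + t²) + t)) = -8 + 1/(1151 + (2*t² + t)) = -8 + 1/(1151 + (t + 2*t²)) = -8 + 1/(1151 + t + 2*t²))
-4829312/(-4768806) - 4997079/y(-2104) = -4829312/(-4768806) - 4997079*(1151 - 2104 + 2*(-2104)²)/(-9207 - 16*(-2104)² - 8*(-2104)) = -4829312*(-1/4768806) - 4997079*(1151 - 2104 + 2*4426816)/(-9207 - 16*4426816 + 16832) = 2414656/2384403 - 4997079*(1151 - 2104 + 8853632)/(-9207 - 70829056 + 16832) = 2414656/2384403 - 4997079/(-70821431/8852679) = 2414656/2384403 - 4997079*(-8852679/70821431) = 2414656/2384403 + 44237536324641/70821431 = 105480285334476267059/168866832540693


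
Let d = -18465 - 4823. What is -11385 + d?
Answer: -34673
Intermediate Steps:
d = -23288
-11385 + d = -11385 - 23288 = -34673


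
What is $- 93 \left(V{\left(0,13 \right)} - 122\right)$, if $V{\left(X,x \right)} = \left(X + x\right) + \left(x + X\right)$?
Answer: $8928$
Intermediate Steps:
$V{\left(X,x \right)} = 2 X + 2 x$ ($V{\left(X,x \right)} = \left(X + x\right) + \left(X + x\right) = 2 X + 2 x$)
$- 93 \left(V{\left(0,13 \right)} - 122\right) = - 93 \left(\left(2 \cdot 0 + 2 \cdot 13\right) - 122\right) = - 93 \left(\left(0 + 26\right) - 122\right) = - 93 \left(26 - 122\right) = \left(-93\right) \left(-96\right) = 8928$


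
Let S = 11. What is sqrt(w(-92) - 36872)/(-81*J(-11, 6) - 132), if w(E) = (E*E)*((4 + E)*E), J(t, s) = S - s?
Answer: -2*sqrt(17121918)/537 ≈ -15.411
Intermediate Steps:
J(t, s) = 11 - s
w(E) = E**3*(4 + E) (w(E) = E**2*(E*(4 + E)) = E**3*(4 + E))
sqrt(w(-92) - 36872)/(-81*J(-11, 6) - 132) = sqrt((-92)**3*(4 - 92) - 36872)/(-81*(11 - 1*6) - 132) = sqrt(-778688*(-88) - 36872)/(-81*(11 - 6) - 132) = sqrt(68524544 - 36872)/(-81*5 - 132) = sqrt(68487672)/(-405 - 132) = (2*sqrt(17121918))/(-537) = (2*sqrt(17121918))*(-1/537) = -2*sqrt(17121918)/537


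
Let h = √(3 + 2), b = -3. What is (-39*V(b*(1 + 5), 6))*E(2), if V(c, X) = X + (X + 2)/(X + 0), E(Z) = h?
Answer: -286*√5 ≈ -639.52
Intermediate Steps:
h = √5 ≈ 2.2361
E(Z) = √5
V(c, X) = X + (2 + X)/X
(-39*V(b*(1 + 5), 6))*E(2) = (-39*(1 + 6 + 2/6))*√5 = (-39*(1 + 6 + 2*(⅙)))*√5 = (-39*(1 + 6 + ⅓))*√5 = (-39*22/3)*√5 = -286*√5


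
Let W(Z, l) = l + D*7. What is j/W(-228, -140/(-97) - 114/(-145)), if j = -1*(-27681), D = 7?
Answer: 129777755/240181 ≈ 540.33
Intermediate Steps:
W(Z, l) = 49 + l (W(Z, l) = l + 7*7 = l + 49 = 49 + l)
j = 27681
j/W(-228, -140/(-97) - 114/(-145)) = 27681/(49 + (-140/(-97) - 114/(-145))) = 27681/(49 + (-140*(-1/97) - 114*(-1/145))) = 27681/(49 + (140/97 + 114/145)) = 27681/(49 + 31358/14065) = 27681/(720543/14065) = 27681*(14065/720543) = 129777755/240181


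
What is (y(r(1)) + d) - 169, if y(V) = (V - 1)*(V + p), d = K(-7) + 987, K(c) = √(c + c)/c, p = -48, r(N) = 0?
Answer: 866 - I*√14/7 ≈ 866.0 - 0.53452*I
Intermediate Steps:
K(c) = √2/√c (K(c) = √(2*c)/c = (√2*√c)/c = √2/√c)
d = 987 - I*√14/7 (d = √2/√(-7) + 987 = √2*(-I*√7/7) + 987 = -I*√14/7 + 987 = 987 - I*√14/7 ≈ 987.0 - 0.53452*I)
y(V) = (-1 + V)*(-48 + V) (y(V) = (V - 1)*(V - 48) = (-1 + V)*(-48 + V))
(y(r(1)) + d) - 169 = ((48 + 0² - 49*0) + (987 - I*√14/7)) - 169 = ((48 + 0 + 0) + (987 - I*√14/7)) - 169 = (48 + (987 - I*√14/7)) - 169 = (1035 - I*√14/7) - 169 = 866 - I*√14/7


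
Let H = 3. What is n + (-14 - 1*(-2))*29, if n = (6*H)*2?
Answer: -312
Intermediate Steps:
n = 36 (n = (6*3)*2 = 18*2 = 36)
n + (-14 - 1*(-2))*29 = 36 + (-14 - 1*(-2))*29 = 36 + (-14 + 2)*29 = 36 - 12*29 = 36 - 348 = -312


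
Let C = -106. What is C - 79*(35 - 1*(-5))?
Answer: -3266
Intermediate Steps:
C - 79*(35 - 1*(-5)) = -106 - 79*(35 - 1*(-5)) = -106 - 79*(35 + 5) = -106 - 79*40 = -106 - 3160 = -3266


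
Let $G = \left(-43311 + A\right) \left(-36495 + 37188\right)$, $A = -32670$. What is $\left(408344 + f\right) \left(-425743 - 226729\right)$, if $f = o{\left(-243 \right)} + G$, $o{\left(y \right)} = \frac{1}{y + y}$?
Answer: $\frac{8283717194832580}{243} \approx 3.4089 \cdot 10^{13}$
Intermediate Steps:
$o{\left(y \right)} = \frac{1}{2 y}$
$G = -52654833$ ($G = \left(-43311 - 32670\right) \left(-36495 + 37188\right) = \left(-75981\right) 693 = -52654833$)
$f = - \frac{25590248839}{486}$ ($f = \frac{1}{2 \left(-243\right)} - 52654833 = \frac{1}{2} \left(- \frac{1}{243}\right) - 52654833 = - \frac{1}{486} - 52654833 = - \frac{25590248839}{486} \approx -5.2655 \cdot 10^{7}$)
$\left(408344 + f\right) \left(-425743 - 226729\right) = \left(408344 - \frac{25590248839}{486}\right) \left(-425743 - 226729\right) = \left(- \frac{25391793655}{486}\right) \left(-652472\right) = \frac{8283717194832580}{243}$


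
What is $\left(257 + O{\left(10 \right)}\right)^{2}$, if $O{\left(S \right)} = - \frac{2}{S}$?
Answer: $\frac{1648656}{25} \approx 65946.0$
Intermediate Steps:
$\left(257 + O{\left(10 \right)}\right)^{2} = \left(257 - \frac{2}{10}\right)^{2} = \left(257 - \frac{1}{5}\right)^{2} = \left(\frac{1284}{5}\right)^{2} = \frac{1648656}{25}$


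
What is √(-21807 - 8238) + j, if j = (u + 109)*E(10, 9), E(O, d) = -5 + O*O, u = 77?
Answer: 17670 + I*√30045 ≈ 17670.0 + 173.33*I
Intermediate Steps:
E(O, d) = -5 + O²
j = 17670 (j = (77 + 109)*(-5 + 10²) = 186*(-5 + 100) = 186*95 = 17670)
√(-21807 - 8238) + j = √(-21807 - 8238) + 17670 = √(-30045) + 17670 = I*√30045 + 17670 = 17670 + I*√30045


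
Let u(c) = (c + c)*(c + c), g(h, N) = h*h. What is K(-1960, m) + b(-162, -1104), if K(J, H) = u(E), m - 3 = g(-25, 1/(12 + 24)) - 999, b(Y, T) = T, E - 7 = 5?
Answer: -528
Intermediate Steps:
g(h, N) = h**2
E = 12 (E = 7 + 5 = 12)
m = -371 (m = 3 + ((-25)**2 - 999) = 3 + (625 - 999) = 3 - 374 = -371)
u(c) = 4*c**2 (u(c) = (2*c)*(2*c) = 4*c**2)
K(J, H) = 576 (K(J, H) = 4*12**2 = 4*144 = 576)
K(-1960, m) + b(-162, -1104) = 576 - 1104 = -528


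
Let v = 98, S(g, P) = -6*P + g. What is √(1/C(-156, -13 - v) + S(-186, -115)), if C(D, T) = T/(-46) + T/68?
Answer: 2*√188323377/1221 ≈ 22.478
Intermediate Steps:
S(g, P) = g - 6*P
C(D, T) = -11*T/1564 (C(D, T) = T*(-1/46) + T*(1/68) = -T/46 + T/68 = -11*T/1564)
√(1/C(-156, -13 - v) + S(-186, -115)) = √(1/(-11*(-13 - 1*98)/1564) + (-186 - 6*(-115))) = √(1/(-11*(-13 - 98)/1564) + (-186 + 690)) = √(1/(-11/1564*(-111)) + 504) = √(1/(1221/1564) + 504) = √(1564/1221 + 504) = √(616948/1221) = 2*√188323377/1221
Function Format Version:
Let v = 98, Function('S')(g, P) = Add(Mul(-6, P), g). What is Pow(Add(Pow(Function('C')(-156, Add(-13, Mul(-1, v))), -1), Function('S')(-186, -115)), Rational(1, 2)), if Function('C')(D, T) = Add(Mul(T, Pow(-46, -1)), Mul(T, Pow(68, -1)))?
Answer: Mul(Rational(2, 1221), Pow(188323377, Rational(1, 2))) ≈ 22.478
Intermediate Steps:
Function('S')(g, P) = Add(g, Mul(-6, P))
Function('C')(D, T) = Mul(Rational(-11, 1564), T) (Function('C')(D, T) = Add(Mul(T, Rational(-1, 46)), Mul(T, Rational(1, 68))) = Add(Mul(Rational(-1, 46), T), Mul(Rational(1, 68), T)) = Mul(Rational(-11, 1564), T))
Pow(Add(Pow(Function('C')(-156, Add(-13, Mul(-1, v))), -1), Function('S')(-186, -115)), Rational(1, 2)) = Pow(Add(Pow(Mul(Rational(-11, 1564), Add(-13, Mul(-1, 98))), -1), Add(-186, Mul(-6, -115))), Rational(1, 2)) = Pow(Add(Pow(Mul(Rational(-11, 1564), Add(-13, -98)), -1), Add(-186, 690)), Rational(1, 2)) = Pow(Add(Pow(Mul(Rational(-11, 1564), -111), -1), 504), Rational(1, 2)) = Pow(Add(Pow(Rational(1221, 1564), -1), 504), Rational(1, 2)) = Pow(Add(Rational(1564, 1221), 504), Rational(1, 2)) = Pow(Rational(616948, 1221), Rational(1, 2)) = Mul(Rational(2, 1221), Pow(188323377, Rational(1, 2)))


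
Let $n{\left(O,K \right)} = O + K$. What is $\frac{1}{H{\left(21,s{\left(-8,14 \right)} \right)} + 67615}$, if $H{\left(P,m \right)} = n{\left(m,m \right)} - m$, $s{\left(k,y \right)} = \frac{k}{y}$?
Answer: $\frac{7}{473301} \approx 1.479 \cdot 10^{-5}$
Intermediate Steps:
$n{\left(O,K \right)} = K + O$
$H{\left(P,m \right)} = m$ ($H{\left(P,m \right)} = \left(m + m\right) - m = 2 m - m = m$)
$\frac{1}{H{\left(21,s{\left(-8,14 \right)} \right)} + 67615} = \frac{1}{- \frac{8}{14} + 67615} = \frac{1}{\left(-8\right) \frac{1}{14} + 67615} = \frac{1}{- \frac{4}{7} + 67615} = \frac{1}{\frac{473301}{7}} = \frac{7}{473301}$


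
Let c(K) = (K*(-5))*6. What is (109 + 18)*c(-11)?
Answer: 41910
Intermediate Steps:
c(K) = -30*K (c(K) = -5*K*6 = -30*K)
(109 + 18)*c(-11) = (109 + 18)*(-30*(-11)) = 127*330 = 41910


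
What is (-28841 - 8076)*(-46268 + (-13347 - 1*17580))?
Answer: 2849807815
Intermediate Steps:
(-28841 - 8076)*(-46268 + (-13347 - 1*17580)) = -36917*(-46268 + (-13347 - 17580)) = -36917*(-46268 - 30927) = -36917*(-77195) = 2849807815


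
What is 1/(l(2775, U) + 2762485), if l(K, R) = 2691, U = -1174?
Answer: 1/2765176 ≈ 3.6164e-7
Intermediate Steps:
1/(l(2775, U) + 2762485) = 1/(2691 + 2762485) = 1/2765176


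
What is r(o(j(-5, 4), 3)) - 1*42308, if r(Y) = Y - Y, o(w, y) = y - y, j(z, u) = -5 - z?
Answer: -42308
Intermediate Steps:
o(w, y) = 0
r(Y) = 0
r(o(j(-5, 4), 3)) - 1*42308 = 0 - 1*42308 = 0 - 42308 = -42308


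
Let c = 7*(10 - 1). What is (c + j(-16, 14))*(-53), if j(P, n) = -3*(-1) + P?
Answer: -2650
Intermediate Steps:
j(P, n) = 3 + P
c = 63 (c = 7*9 = 63)
(c + j(-16, 14))*(-53) = (63 + (3 - 16))*(-53) = (63 - 13)*(-53) = 50*(-53) = -2650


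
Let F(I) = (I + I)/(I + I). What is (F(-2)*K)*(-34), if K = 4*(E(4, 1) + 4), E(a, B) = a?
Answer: -1088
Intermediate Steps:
F(I) = 1 (F(I) = (2*I)/((2*I)) = (2*I)*(1/(2*I)) = 1)
K = 32 (K = 4*(4 + 4) = 4*8 = 32)
(F(-2)*K)*(-34) = (1*32)*(-34) = 32*(-34) = -1088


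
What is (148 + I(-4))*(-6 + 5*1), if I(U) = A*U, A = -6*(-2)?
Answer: -100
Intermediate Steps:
A = 12 (A = -2*(-6) = 12)
I(U) = 12*U
(148 + I(-4))*(-6 + 5*1) = (148 + 12*(-4))*(-6 + 5*1) = (148 - 48)*(-6 + 5) = 100*(-1) = -100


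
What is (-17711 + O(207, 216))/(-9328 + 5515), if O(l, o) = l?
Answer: 17504/3813 ≈ 4.5906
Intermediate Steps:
(-17711 + O(207, 216))/(-9328 + 5515) = (-17711 + 207)/(-9328 + 5515) = -17504/(-3813) = -17504*(-1/3813) = 17504/3813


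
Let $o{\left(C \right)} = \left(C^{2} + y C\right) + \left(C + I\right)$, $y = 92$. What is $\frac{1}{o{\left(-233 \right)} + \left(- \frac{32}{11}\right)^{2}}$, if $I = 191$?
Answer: $\frac{121}{3971155} \approx 3.047 \cdot 10^{-5}$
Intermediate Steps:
$o{\left(C \right)} = 191 + C^{2} + 93 C$ ($o{\left(C \right)} = \left(C^{2} + 92 C\right) + \left(C + 191\right) = \left(C^{2} + 92 C\right) + \left(191 + C\right) = 191 + C^{2} + 93 C$)
$\frac{1}{o{\left(-233 \right)} + \left(- \frac{32}{11}\right)^{2}} = \frac{1}{\left(191 + \left(-233\right)^{2} + 93 \left(-233\right)\right) + \left(- \frac{32}{11}\right)^{2}} = \frac{1}{\left(191 + 54289 - 21669\right) + \left(\left(-32\right) \frac{1}{11}\right)^{2}} = \frac{1}{32811 + \left(- \frac{32}{11}\right)^{2}} = \frac{1}{32811 + \frac{1024}{121}} = \frac{1}{\frac{3971155}{121}} = \frac{121}{3971155}$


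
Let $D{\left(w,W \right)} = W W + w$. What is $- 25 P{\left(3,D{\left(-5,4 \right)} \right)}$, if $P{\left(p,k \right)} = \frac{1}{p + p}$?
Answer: $- \frac{25}{6} \approx -4.1667$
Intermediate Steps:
$D{\left(w,W \right)} = w + W^{2}$ ($D{\left(w,W \right)} = W^{2} + w = w + W^{2}$)
$P{\left(p,k \right)} = \frac{1}{2 p}$
$- 25 P{\left(3,D{\left(-5,4 \right)} \right)} = - 25 \frac{1}{2 \cdot 3} = - 25 \cdot \frac{1}{2} \cdot \frac{1}{3} = \left(-25\right) \frac{1}{6} = - \frac{25}{6}$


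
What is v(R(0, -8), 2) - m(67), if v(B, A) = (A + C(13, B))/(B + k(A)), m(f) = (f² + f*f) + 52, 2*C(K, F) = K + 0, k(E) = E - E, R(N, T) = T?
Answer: -144497/16 ≈ -9031.1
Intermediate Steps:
k(E) = 0
C(K, F) = K/2 (C(K, F) = (K + 0)/2 = K/2)
m(f) = 52 + 2*f² (m(f) = (f² + f²) + 52 = 2*f² + 52 = 52 + 2*f²)
v(B, A) = (13/2 + A)/B (v(B, A) = (A + (½)*13)/(B + 0) = (A + 13/2)/B = (13/2 + A)/B)
v(R(0, -8), 2) - m(67) = (13/2 + 2)/(-8) - (52 + 2*67²) = -⅛*17/2 - (52 + 2*4489) = -17/16 - (52 + 8978) = -17/16 - 1*9030 = -17/16 - 9030 = -144497/16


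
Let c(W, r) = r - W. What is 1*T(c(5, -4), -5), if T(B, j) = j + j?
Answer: -10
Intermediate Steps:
T(B, j) = 2*j
1*T(c(5, -4), -5) = 1*(2*(-5)) = 1*(-10) = -10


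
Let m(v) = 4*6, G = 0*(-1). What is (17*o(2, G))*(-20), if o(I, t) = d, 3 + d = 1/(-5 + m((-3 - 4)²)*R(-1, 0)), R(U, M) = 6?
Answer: 141440/139 ≈ 1017.6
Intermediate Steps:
G = 0
m(v) = 24
d = -416/139 (d = -3 + 1/(-5 + 24*6) = -3 + 1/(-5 + 144) = -3 + 1/139 = -416/139 ≈ -2.9928)
o(I, t) = -416/139
(17*o(2, G))*(-20) = (17*(-416/139))*(-20) = -7072/139*(-20) = 141440/139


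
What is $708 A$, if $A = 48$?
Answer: $33984$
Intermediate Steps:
$708 A = 708 \cdot 48 = 33984$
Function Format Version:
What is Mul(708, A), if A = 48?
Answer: 33984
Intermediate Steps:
Mul(708, A) = Mul(708, 48) = 33984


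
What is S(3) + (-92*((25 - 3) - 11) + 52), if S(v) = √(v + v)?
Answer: -960 + √6 ≈ -957.55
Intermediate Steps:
S(v) = √2*√v (S(v) = √(2*v) = √2*√v)
S(3) + (-92*((25 - 3) - 11) + 52) = √2*√3 + (-92*((25 - 3) - 11) + 52) = √6 + (-92*(22 - 11) + 52) = √6 + (-92*11 + 52) = √6 + (-1012 + 52) = √6 - 960 = -960 + √6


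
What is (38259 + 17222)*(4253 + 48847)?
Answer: 2946041100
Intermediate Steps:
(38259 + 17222)*(4253 + 48847) = 55481*53100 = 2946041100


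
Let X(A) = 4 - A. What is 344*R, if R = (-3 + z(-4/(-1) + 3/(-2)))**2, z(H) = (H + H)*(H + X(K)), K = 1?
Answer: 206486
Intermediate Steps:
z(H) = 2*H*(3 + H) (z(H) = (H + H)*(H + (4 - 1*1)) = (2*H)*(H + (4 - 1)) = (2*H)*(H + 3) = (2*H)*(3 + H) = 2*H*(3 + H))
R = 2401/4 (R = (-3 + 2*(-4/(-1) + 3/(-2))*(3 + (-4/(-1) + 3/(-2))))**2 = (-3 + 2*(-4*(-1) + 3*(-1/2))*(3 + (-4*(-1) + 3*(-1/2))))**2 = (-3 + 2*(4 - 3/2)*(3 + (4 - 3/2)))**2 = (-3 + 2*(5/2)*(3 + 5/2))**2 = (-3 + 2*(5/2)*(11/2))**2 = (-3 + 55/2)**2 = (49/2)**2 = 2401/4 ≈ 600.25)
344*R = 344*(2401/4) = 206486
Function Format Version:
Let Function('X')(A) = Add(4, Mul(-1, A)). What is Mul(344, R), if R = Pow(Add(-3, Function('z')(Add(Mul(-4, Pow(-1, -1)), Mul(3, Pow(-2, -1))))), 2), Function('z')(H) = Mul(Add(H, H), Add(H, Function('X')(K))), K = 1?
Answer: 206486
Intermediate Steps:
Function('z')(H) = Mul(2, H, Add(3, H)) (Function('z')(H) = Mul(Add(H, H), Add(H, Add(4, Mul(-1, 1)))) = Mul(Mul(2, H), Add(H, Add(4, -1))) = Mul(Mul(2, H), Add(H, 3)) = Mul(Mul(2, H), Add(3, H)) = Mul(2, H, Add(3, H)))
R = Rational(2401, 4) (R = Pow(Add(-3, Mul(2, Add(Mul(-4, Pow(-1, -1)), Mul(3, Pow(-2, -1))), Add(3, Add(Mul(-4, Pow(-1, -1)), Mul(3, Pow(-2, -1)))))), 2) = Pow(Add(-3, Mul(2, Add(Mul(-4, -1), Mul(3, Rational(-1, 2))), Add(3, Add(Mul(-4, -1), Mul(3, Rational(-1, 2)))))), 2) = Pow(Add(-3, Mul(2, Add(4, Rational(-3, 2)), Add(3, Add(4, Rational(-3, 2))))), 2) = Pow(Add(-3, Mul(2, Rational(5, 2), Add(3, Rational(5, 2)))), 2) = Pow(Add(-3, Mul(2, Rational(5, 2), Rational(11, 2))), 2) = Pow(Add(-3, Rational(55, 2)), 2) = Pow(Rational(49, 2), 2) = Rational(2401, 4) ≈ 600.25)
Mul(344, R) = Mul(344, Rational(2401, 4)) = 206486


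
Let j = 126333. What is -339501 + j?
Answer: -213168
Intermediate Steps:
-339501 + j = -339501 + 126333 = -213168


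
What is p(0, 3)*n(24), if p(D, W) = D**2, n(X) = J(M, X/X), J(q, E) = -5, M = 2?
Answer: 0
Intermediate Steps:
n(X) = -5
p(0, 3)*n(24) = 0**2*(-5) = 0*(-5) = 0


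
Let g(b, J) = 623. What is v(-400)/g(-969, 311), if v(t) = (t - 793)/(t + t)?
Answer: 1193/498400 ≈ 0.0023937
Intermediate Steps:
v(t) = (-793 + t)/(2*t) (v(t) = (-793 + t)/((2*t)) = (-793 + t)*(1/(2*t)) = (-793 + t)/(2*t))
v(-400)/g(-969, 311) = ((½)*(-793 - 400)/(-400))/623 = ((½)*(-1/400)*(-1193))*(1/623) = (1193/800)*(1/623) = 1193/498400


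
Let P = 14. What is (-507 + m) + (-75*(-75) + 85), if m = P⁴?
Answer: 43619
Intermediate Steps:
m = 38416 (m = 14⁴ = 38416)
(-507 + m) + (-75*(-75) + 85) = (-507 + 38416) + (-75*(-75) + 85) = 37909 + (5625 + 85) = 37909 + 5710 = 43619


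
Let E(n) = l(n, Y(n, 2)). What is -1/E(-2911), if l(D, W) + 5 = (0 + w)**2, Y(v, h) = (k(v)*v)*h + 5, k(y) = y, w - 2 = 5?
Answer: -1/44 ≈ -0.022727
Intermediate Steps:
w = 7 (w = 2 + 5 = 7)
Y(v, h) = 5 + h*v**2 (Y(v, h) = (v*v)*h + 5 = v**2*h + 5 = h*v**2 + 5 = 5 + h*v**2)
l(D, W) = 44 (l(D, W) = -5 + (0 + 7)**2 = -5 + 7**2 = -5 + 49 = 44)
E(n) = 44
-1/E(-2911) = -1/44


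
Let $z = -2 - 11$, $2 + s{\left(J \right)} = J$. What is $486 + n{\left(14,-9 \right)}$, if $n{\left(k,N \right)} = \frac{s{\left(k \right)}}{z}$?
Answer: $\frac{6306}{13} \approx 485.08$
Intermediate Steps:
$s{\left(J \right)} = -2 + J$
$z = -13$
$n{\left(k,N \right)} = \frac{2}{13} - \frac{k}{13}$ ($n{\left(k,N \right)} = \frac{-2 + k}{-13} = \left(-2 + k\right) \left(- \frac{1}{13}\right) = \frac{2}{13} - \frac{k}{13}$)
$486 + n{\left(14,-9 \right)} = 486 + \left(\frac{2}{13} - \frac{14}{13}\right) = 486 - \frac{12}{13} = \frac{6306}{13}$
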